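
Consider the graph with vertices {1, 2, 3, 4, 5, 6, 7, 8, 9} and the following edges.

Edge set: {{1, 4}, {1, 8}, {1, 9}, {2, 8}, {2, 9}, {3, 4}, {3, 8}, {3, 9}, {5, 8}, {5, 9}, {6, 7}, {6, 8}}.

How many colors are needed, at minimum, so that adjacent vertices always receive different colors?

2

2 and 8 are adjacent, so at least 2 colors are needed.
One proper 2-coloring: 1=blue, 2=blue, 3=blue, 4=red, 5=blue, 6=blue, 7=red, 8=red, 9=red. No two adjacent vertices share a color.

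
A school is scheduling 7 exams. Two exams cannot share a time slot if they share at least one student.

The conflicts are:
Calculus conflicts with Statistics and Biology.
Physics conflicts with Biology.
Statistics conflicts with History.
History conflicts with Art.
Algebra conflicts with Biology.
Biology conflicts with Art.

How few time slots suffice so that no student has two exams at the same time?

3

The cycle Calculus-Statistics-History-Art-Biology-Calculus has odd length 5, so it cannot be 2-colored; at least 3 time slots are needed.
3 time slots suffice: time slot 1 → {History, Biology}; time slot 2 → {Physics, Statistics, Algebra, Art}; time slot 3 → {Calculus}. Each listed conflict is separated.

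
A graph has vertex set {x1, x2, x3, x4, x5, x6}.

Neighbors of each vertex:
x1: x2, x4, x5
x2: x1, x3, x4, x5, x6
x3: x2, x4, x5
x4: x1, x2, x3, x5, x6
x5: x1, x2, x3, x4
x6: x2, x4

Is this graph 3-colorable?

x1, x2, x4, x5 are mutually adjacent (a clique of size 4), so at least 4 colors are needed.
So 3 colors are not enough.

No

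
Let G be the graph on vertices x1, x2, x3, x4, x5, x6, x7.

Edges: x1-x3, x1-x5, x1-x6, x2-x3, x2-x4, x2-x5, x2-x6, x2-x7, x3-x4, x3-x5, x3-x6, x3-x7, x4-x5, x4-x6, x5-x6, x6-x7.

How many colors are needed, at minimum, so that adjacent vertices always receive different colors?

5

x2, x3, x4, x5, x6 are pairwise adjacent (a clique of size 5), so at least 5 colors are needed.
5 colors suffice: color 1 → {x3}; color 2 → {x6}; color 3 → {x5, x7}; color 4 → {x1, x2}; color 5 → {x4}. Each edge has distinct colors on its endpoints.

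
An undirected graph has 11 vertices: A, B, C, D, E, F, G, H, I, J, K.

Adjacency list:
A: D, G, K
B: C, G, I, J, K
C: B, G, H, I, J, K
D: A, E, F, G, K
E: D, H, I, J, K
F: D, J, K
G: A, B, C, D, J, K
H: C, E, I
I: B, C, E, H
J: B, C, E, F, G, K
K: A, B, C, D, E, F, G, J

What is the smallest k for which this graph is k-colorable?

B, C, G, J, K are pairwise adjacent (a clique of size 5), so at least 5 colors are needed.
5 colors suffice: color red → {I, K}; color blue → {A, C, E, F}; color green → {G, H}; color yellow → {D, J}; color purple → {B}. Every edge joins two different colors.

5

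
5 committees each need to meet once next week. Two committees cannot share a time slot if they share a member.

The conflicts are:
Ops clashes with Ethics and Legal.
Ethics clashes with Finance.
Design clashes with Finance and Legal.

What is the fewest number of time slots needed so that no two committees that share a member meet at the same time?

3

The cycle Legal-Design-Finance-Ethics-Ops-Legal has odd length 5, so it cannot be 2-colored; at least 3 time slots are needed.
3 time slots suffice: time slot 1 → {Finance, Legal}; time slot 2 → {Ops, Design}; time slot 3 → {Ethics}. No two conflicting committees share a time slot.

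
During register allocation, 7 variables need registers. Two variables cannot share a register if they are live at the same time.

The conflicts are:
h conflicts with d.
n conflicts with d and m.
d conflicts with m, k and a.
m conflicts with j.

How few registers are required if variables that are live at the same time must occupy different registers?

3

n, d, m are mutually in conflict, so at least 3 registers are needed.
A valid assignment using 3 registers: h=2, n=3, d=1, m=2, k=2, j=1, a=2. Every pair that conflicts lands in different registers.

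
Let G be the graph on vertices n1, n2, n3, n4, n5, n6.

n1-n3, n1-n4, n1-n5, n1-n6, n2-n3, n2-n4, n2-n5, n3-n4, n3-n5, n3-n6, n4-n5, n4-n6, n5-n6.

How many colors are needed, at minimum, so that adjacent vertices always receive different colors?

n1, n3, n4, n5, n6 are mutually adjacent (a clique of size 5), so at least 5 colors are needed.
One proper 5-coloring: n1=4, n2=4, n3=2, n4=1, n5=3, n6=5. Each edge has distinct colors on its endpoints.

5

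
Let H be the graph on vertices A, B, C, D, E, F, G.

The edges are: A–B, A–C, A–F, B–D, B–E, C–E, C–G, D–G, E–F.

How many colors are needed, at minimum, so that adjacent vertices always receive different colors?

The cycle D-B-E-C-G-D has odd length 5, so it cannot be 2-colored; at least 3 colors are needed.
3 colors suffice: color 1 → {A, D, E}; color 2 → {B, C, F}; color 3 → {G}. Every edge joins two different colors.

3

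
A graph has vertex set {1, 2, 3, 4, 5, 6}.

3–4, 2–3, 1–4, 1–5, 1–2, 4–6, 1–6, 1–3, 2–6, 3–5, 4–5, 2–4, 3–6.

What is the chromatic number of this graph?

1, 2, 3, 4, 6 form a clique, so at least 5 colors are needed.
5 colors suffice: 1=red, 2=purple, 3=blue, 4=green, 5=yellow, 6=yellow. Every edge joins two different colors.

5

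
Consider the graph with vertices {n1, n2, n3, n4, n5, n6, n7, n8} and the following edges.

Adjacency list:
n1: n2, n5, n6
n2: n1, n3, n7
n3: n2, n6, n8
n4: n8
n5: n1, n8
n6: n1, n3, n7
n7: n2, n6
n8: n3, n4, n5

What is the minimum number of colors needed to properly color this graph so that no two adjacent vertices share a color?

3

The cycle n5-n8-n3-n2-n1-n5 has odd length 5, so it cannot be 2-colored; at least 3 colors are needed.
3 colors suffice: color 1 → {n1, n3, n4, n7}; color 2 → {n2, n6, n8}; color 3 → {n5}. Each edge has distinct colors on its endpoints.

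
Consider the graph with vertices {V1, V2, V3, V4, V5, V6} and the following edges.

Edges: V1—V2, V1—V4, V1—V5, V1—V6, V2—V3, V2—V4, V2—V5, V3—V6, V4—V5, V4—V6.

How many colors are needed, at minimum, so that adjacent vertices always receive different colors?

V1, V2, V4, V5 form a clique, so at least 4 colors are needed.
A valid assignment using 4 colors: V1=3, V2=2, V3=1, V4=1, V5=4, V6=2. Each edge has distinct colors on its endpoints.

4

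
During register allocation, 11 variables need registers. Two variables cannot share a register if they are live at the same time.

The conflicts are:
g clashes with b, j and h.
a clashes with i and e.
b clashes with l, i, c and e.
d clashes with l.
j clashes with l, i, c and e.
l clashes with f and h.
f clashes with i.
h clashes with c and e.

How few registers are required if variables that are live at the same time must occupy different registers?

l and f conflict, so at least 2 registers are needed.
2 registers suffice: register 1 → {a, b, d, j, f, h}; register 2 → {g, l, i, c, e}. Each listed conflict is separated.

2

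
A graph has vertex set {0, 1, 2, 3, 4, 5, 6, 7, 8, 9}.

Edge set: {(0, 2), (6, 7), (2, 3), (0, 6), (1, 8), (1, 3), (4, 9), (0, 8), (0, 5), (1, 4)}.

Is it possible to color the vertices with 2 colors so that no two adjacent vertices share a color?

No

The cycle 8-1-3-2-0-8 has odd length 5, so it cannot be 2-colored; at least 3 colors are needed.
So 2 colors are not enough.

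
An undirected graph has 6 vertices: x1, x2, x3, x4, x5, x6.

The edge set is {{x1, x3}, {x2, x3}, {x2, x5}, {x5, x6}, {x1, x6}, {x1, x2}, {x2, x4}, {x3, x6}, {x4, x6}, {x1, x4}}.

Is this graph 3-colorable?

Yes

The chromatic number is 3. x1, x2, x3 are mutually adjacent, so at least 3 colors are needed.
3 colors suffice: x1=2, x2=1, x3=3, x4=3, x5=2, x6=1.
That is already a proper 3-coloring.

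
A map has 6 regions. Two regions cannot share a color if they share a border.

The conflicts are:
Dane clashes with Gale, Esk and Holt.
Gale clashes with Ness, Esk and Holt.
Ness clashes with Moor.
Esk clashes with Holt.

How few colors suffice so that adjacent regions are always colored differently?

4

Dane, Gale, Esk, Holt are mutually in conflict, so at least 4 colors are needed.
4 colors suffice: color 1 → {Gale, Moor}; color 2 → {Ness, Holt}; color 3 → {Esk}; color 4 → {Dane}. No two conflicting regions share a color.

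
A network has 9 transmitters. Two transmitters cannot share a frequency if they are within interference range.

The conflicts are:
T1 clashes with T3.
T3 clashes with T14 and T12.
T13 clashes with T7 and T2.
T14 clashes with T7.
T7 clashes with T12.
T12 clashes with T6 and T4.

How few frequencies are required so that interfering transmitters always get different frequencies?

2

T14 and T7 conflict, so at least 2 frequencies are needed.
Using 2 frequencies: T1=1, T3=2, T13=1, T14=1, T7=2, T12=1, T2=2, T6=2, T4=2. No two conflicting transmitters share a frequency.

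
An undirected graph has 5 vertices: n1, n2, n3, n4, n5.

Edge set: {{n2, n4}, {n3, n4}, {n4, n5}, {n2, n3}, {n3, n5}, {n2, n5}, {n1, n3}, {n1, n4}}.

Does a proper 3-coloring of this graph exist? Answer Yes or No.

No

n2, n3, n4, n5 form a clique, so at least 4 colors are needed.
So 3 colors are not enough.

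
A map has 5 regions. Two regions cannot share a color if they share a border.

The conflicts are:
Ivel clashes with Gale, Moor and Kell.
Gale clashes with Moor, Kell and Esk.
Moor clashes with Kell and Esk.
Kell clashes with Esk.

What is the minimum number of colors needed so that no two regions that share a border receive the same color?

4

Gale, Moor, Kell, Esk are mutually in conflict, so at least 4 colors are needed.
4 colors suffice: color 1 → {Gale}; color 2 → {Kell}; color 3 → {Moor}; color 4 → {Ivel, Esk}. No two conflicting regions share a color.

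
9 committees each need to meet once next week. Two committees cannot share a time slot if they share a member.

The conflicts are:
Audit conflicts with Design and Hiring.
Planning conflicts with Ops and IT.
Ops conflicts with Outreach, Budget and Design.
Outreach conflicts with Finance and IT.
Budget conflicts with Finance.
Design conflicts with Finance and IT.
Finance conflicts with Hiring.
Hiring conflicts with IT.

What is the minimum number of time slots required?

2

Design and Finance conflict, so at least 2 time slots are needed.
2 time slots suffice: time slot 1 → {Planning, Outreach, Budget, Design, Hiring}; time slot 2 → {Audit, Ops, Finance, IT}. Each listed conflict is separated.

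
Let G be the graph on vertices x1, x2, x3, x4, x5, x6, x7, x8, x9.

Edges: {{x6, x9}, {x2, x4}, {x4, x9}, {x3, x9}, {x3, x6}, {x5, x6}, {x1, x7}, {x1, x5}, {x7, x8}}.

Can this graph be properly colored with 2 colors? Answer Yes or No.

x3, x6, x9 are pairwise adjacent, so at least 3 colors are needed.
So 2 colors are not enough.

No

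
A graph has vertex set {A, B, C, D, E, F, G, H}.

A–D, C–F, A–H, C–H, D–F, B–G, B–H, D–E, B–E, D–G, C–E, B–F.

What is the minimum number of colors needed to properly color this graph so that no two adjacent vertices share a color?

3

The cycle A-H-C-E-D-A has odd length 5, so it cannot be 2-colored; at least 3 colors are needed.
3 colors suffice: color red → {B, C, D}; color blue → {E, F, G, H}; color green → {A}. No two adjacent vertices share a color.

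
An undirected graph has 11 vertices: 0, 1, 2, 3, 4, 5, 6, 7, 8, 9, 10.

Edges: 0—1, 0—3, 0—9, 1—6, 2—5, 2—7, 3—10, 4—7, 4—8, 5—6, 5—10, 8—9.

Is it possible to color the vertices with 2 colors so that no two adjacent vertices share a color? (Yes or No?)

No

The cycle 8-9-0-3-10-5-2-7-4-8 has odd length 9, so it cannot be 2-colored; at least 3 colors are needed.
So 2 colors are not enough.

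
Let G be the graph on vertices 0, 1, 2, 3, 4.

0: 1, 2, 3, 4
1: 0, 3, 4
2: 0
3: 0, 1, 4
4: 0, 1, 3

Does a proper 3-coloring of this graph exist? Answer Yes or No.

0, 1, 3, 4 are mutually adjacent (a clique of size 4), so at least 4 colors are needed.
So 3 colors are not enough.

No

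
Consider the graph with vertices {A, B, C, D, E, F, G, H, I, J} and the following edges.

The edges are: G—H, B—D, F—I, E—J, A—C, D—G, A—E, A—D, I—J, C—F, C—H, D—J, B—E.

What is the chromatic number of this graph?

3

The cycle A-C-H-G-D-A has odd length 5, so it cannot be 2-colored; at least 3 colors are needed.
A valid assignment using 3 colors: A=blue, B=blue, C=red, D=red, E=red, F=blue, G=green, H=blue, I=red, J=blue. Each edge has distinct colors on its endpoints.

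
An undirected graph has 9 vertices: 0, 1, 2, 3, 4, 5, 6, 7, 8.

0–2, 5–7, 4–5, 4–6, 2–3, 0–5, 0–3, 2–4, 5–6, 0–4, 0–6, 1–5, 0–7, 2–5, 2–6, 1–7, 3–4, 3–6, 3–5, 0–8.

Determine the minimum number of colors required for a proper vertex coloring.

0, 2, 3, 4, 5, 6 are mutually adjacent (a clique of size 6), so at least 6 colors are needed.
6 colors suffice: color a → {5, 8}; color b → {0, 1}; color c → {3, 7}; color d → {4}; color e → {6}; color f → {2}. Every edge joins two different colors.

6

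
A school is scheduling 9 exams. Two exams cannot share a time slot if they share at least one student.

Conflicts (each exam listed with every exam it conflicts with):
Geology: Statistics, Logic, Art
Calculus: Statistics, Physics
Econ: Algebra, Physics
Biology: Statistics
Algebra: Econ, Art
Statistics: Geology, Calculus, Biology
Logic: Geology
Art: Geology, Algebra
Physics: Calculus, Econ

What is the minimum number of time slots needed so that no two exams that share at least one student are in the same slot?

The cycle Econ-Algebra-Art-Geology-Statistics-Calculus-Physics-Econ has odd length 7, so it cannot be 2-colored; at least 3 time slots are needed.
3 time slots suffice: Geology=1, Calculus=1, Econ=3, Biology=1, Algebra=1, Statistics=2, Logic=2, Art=2, Physics=2. Every pair that conflicts lands in different time slots.

3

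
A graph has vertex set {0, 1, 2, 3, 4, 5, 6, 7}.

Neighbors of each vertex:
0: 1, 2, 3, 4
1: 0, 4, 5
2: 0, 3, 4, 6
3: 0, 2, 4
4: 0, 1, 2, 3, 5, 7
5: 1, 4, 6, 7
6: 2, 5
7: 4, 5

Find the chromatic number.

0, 2, 3, 4 are pairwise adjacent (a clique of size 4), so at least 4 colors are needed.
4 colors suffice: 0=blue, 1=green, 2=green, 3=yellow, 4=red, 5=blue, 6=red, 7=green. Every edge joins two different colors.

4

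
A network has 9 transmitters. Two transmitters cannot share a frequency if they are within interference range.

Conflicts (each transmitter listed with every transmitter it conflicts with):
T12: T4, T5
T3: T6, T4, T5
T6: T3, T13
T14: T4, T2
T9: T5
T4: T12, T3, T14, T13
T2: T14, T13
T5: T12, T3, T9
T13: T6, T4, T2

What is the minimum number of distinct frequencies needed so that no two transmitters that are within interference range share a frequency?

2

T6 and T13 conflict, so at least 2 frequencies are needed.
2 frequencies suffice: frequency 1 → {T6, T4, T2, T5}; frequency 2 → {T12, T3, T14, T9, T13}. Every pair that conflicts lands in different frequencies.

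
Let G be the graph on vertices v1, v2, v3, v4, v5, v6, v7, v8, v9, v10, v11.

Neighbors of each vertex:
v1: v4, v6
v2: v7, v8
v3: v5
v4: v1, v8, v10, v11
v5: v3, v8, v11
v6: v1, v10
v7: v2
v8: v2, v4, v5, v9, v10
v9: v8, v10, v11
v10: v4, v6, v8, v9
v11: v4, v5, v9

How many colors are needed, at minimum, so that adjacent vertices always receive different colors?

3

v8, v9, v10 form a triangle, so at least 3 colors are needed.
3 colors suffice: v1=2, v2=2, v3=1, v4=3, v5=2, v6=1, v7=1, v8=1, v9=3, v10=2, v11=1. Every edge joins two different colors.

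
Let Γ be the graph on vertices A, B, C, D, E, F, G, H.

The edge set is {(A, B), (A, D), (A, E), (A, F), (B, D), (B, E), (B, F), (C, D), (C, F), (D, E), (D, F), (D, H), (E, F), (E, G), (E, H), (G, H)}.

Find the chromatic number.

5

A, B, D, E, F are mutually adjacent (a clique of size 5), so at least 5 colors are needed.
A valid assignment using 5 colors: A=4, B=5, C=1, D=2, E=1, F=3, G=2, H=3. Each edge has distinct colors on its endpoints.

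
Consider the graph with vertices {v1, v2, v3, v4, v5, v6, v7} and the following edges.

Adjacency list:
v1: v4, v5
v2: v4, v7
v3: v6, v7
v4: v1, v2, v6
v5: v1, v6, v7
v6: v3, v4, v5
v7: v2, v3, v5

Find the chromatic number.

The cycle v2-v7-v3-v6-v4-v2 has odd length 5, so it cannot be 2-colored; at least 3 colors are needed.
3 colors suffice: color 1 → {v3, v4, v5}; color 2 → {v1, v6, v7}; color 3 → {v2}. No two adjacent vertices share a color.

3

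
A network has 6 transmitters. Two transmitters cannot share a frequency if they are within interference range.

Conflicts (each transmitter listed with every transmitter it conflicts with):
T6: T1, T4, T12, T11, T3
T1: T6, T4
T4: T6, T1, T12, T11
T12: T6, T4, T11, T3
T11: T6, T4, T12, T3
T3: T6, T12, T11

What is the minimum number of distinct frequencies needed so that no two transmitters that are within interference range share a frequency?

T6, T4, T12, T11 are mutually in conflict, so at least 4 frequencies are needed.
A valid assignment using 4 frequencies: T6=1, T1=3, T4=2, T12=4, T11=3, T3=2. Every pair that conflicts lands in different frequencies.

4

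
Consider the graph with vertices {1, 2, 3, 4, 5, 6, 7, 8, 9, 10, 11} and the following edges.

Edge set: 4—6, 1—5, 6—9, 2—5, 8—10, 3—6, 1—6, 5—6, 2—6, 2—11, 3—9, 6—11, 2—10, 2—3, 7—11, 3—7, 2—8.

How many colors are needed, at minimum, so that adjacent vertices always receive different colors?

3

3, 6, 9 form a triangle, so at least 3 colors are needed.
3 colors suffice: color a → {6, 7, 8}; color b → {1, 2, 4, 9}; color c → {3, 5, 10, 11}. Every edge joins two different colors.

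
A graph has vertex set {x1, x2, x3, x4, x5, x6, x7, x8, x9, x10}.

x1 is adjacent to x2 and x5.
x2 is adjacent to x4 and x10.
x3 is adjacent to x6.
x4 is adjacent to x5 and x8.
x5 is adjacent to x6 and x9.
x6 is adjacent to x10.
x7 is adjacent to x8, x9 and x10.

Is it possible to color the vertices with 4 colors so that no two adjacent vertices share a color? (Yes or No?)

Yes

The chromatic number is 3. The cycle x2-x10-x7-x8-x4-x2 has odd length 5, so it cannot be 2-colored; at least 3 colors are needed.
3 colors suffice: color R → {x2, x3, x5, x7}; color B → {x1, x4, x6, x9}; color G → {x8, x10}.
Since 4 ≥ 3, a proper 4-coloring certainly exists.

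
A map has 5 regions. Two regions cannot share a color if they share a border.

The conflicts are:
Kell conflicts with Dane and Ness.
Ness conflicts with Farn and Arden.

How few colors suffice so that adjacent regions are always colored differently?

2

Ness and Farn conflict, so at least 2 colors are needed.
2 colors suffice: color 1 → {Dane, Ness}; color 2 → {Kell, Farn, Arden}. Each listed conflict is separated.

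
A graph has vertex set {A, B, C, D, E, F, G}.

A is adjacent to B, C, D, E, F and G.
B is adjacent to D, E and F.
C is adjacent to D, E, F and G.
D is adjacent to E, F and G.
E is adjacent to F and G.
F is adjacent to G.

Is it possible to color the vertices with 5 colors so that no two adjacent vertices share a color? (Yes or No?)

A, C, D, E, F, G form a clique, so at least 6 colors are needed.
So 5 colors are not enough.

No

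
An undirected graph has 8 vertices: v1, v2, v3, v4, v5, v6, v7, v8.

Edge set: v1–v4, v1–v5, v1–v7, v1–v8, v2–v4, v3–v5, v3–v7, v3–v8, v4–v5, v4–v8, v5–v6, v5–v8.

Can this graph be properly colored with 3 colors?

No

v1, v4, v5, v8 form a clique, so at least 4 colors are needed.
So 3 colors are not enough.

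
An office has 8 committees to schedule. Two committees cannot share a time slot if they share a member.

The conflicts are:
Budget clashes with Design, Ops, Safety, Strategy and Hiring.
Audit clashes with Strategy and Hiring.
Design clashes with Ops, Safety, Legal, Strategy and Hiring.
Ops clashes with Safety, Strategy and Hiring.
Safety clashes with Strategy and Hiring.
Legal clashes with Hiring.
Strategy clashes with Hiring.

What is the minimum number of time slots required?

6

Budget, Design, Ops, Safety, Strategy, Hiring pairwise conflict, so at least 6 time slots are needed.
A valid assignment using 6 time slots: Budget=4, Audit=3, Design=3, Ops=6, Safety=5, Legal=2, Strategy=2, Hiring=1. Each listed conflict is separated.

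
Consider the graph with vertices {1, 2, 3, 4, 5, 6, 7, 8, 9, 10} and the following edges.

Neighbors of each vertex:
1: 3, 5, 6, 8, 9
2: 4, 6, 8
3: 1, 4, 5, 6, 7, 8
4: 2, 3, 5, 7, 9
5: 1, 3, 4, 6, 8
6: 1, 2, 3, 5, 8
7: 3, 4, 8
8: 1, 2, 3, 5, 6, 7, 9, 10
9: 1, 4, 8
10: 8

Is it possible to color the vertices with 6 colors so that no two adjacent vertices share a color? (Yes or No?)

Yes

The chromatic number is 5. 1, 3, 5, 6, 8 are mutually adjacent (a clique of size 5), so at least 5 colors are needed.
One proper 5-coloring: 1=green, 2=blue, 3=blue, 4=red, 5=yellow, 6=purple, 7=green, 8=red, 9=blue, 10=blue.
Since 6 ≥ 5, a proper 6-coloring certainly exists.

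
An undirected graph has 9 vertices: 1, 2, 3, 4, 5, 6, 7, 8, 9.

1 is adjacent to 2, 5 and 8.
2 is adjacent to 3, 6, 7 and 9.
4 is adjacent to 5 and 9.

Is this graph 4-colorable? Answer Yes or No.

The chromatic number is 3. The cycle 5-4-9-2-1-5 has odd length 5, so it cannot be 2-colored; at least 3 colors are needed.
3 colors suffice: color a → {2, 4, 8}; color b → {1, 3, 6, 7, 9}; color c → {5}.
Since 4 ≥ 3, a proper 4-coloring certainly exists.

Yes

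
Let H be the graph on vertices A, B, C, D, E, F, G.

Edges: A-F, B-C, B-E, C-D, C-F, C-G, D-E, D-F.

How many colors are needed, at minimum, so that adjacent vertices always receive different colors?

3

C, D, F form a triangle, so at least 3 colors are needed.
3 colors suffice: color red → {A, C, E}; color blue → {B, D, G}; color green → {F}. No two adjacent vertices share a color.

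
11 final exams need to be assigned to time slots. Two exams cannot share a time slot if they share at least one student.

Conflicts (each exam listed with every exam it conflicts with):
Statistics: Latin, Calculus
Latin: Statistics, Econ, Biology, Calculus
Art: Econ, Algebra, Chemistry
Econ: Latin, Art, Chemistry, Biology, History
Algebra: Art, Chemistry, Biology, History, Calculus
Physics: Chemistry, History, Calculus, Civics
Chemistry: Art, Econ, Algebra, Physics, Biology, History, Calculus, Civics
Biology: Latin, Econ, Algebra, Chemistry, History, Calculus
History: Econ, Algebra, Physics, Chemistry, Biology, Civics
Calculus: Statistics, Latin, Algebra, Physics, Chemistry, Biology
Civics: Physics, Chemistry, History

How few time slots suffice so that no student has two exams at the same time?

Algebra, Chemistry, Biology, Calculus pairwise conflict, so at least 4 time slots are needed.
4 time slots suffice: time slot 1 → {Latin, Chemistry}; time slot 2 → {Art, History, Calculus}; time slot 3 → {Statistics, Physics, Biology}; time slot 4 → {Econ, Algebra, Civics}. Every pair that conflicts lands in different time slots.

4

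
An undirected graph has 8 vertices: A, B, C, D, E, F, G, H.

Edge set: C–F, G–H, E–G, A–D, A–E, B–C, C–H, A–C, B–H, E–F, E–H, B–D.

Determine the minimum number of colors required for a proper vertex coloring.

B, C, H form a triangle, so at least 3 colors are needed.
A valid assignment using 3 colors: A=blue, B=green, C=red, D=red, E=red, F=blue, G=green, H=blue. Every edge joins two different colors.

3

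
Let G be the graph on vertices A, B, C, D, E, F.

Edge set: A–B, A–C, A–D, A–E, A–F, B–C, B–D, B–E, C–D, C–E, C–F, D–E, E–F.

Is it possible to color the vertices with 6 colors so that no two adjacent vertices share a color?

The chromatic number is 5. A, B, C, D, E are mutually adjacent (a clique of size 5), so at least 5 colors are needed.
One proper 5-coloring: A=1, B=5, C=3, D=4, E=2, F=4.
Since 6 ≥ 5, a proper 6-coloring certainly exists.

Yes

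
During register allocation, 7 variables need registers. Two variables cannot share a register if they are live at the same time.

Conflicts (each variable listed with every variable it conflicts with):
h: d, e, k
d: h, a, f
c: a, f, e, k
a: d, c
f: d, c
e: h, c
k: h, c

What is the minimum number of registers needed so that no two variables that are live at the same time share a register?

The cycle f-c-e-h-d-f has odd length 5, so it cannot be 2-colored; at least 3 registers are needed.
A valid assignment using 3 registers: h=1, d=2, c=1, a=3, f=3, e=2, k=2. Every pair that conflicts lands in different registers.

3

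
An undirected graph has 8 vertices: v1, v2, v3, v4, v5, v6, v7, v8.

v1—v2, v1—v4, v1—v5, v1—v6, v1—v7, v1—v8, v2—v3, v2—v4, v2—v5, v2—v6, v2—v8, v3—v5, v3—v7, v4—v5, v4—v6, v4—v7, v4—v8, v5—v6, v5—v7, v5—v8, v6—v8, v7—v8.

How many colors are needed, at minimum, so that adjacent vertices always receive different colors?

6

v1, v2, v4, v5, v6, v8 form a clique, so at least 6 colors are needed.
6 colors suffice: color 1 → {v5}; color 2 → {v3, v8}; color 3 → {v4}; color 4 → {v2, v7}; color 5 → {v1}; color 6 → {v6}. Every edge joins two different colors.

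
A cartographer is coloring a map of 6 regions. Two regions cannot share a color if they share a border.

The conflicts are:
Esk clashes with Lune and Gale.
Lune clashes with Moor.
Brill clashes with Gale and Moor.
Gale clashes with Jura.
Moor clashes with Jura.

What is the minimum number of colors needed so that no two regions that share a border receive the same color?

The cycle Moor-Jura-Gale-Esk-Lune-Moor has odd length 5, so it cannot be 2-colored; at least 3 colors are needed.
3 colors suffice: color 1 → {Gale, Moor}; color 2 → {Esk, Brill, Jura}; color 3 → {Lune}. Every pair that conflicts lands in different colors.

3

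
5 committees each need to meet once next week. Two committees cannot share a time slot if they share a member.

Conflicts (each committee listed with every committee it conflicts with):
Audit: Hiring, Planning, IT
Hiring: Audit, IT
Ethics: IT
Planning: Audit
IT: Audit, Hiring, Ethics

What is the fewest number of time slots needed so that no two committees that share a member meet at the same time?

Audit, Hiring, IT all conflict with each other, so at least 3 time slots are needed.
Using 3 time slots: Audit=2, Hiring=3, Ethics=2, Planning=1, IT=1. No two conflicting committees share a time slot.

3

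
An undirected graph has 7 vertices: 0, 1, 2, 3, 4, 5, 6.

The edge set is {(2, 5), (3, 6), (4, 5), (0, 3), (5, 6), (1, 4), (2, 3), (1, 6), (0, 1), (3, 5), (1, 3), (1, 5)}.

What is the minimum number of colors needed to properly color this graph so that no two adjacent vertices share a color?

1, 3, 5, 6 are pairwise adjacent (a clique of size 4), so at least 4 colors are needed.
4 colors suffice: color a → {1, 2}; color b → {3, 4}; color c → {0, 5}; color d → {6}. No two adjacent vertices share a color.

4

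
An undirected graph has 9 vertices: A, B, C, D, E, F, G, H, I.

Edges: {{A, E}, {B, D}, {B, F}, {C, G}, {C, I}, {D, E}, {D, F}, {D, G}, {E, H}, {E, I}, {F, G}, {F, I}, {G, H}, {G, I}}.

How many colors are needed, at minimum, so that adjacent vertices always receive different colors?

3

F, G, I are pairwise adjacent, so at least 3 colors are needed.
A valid assignment using 3 colors: A=blue, B=red, C=blue, D=green, E=red, F=blue, G=red, H=blue, I=green. Each edge has distinct colors on its endpoints.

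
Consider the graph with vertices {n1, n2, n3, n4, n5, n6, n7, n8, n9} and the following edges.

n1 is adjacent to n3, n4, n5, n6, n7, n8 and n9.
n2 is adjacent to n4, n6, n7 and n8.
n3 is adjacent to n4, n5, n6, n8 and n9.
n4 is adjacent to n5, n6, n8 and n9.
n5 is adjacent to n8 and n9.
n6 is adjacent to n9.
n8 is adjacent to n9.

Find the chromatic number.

n1, n3, n4, n5, n8, n9 are pairwise adjacent (a clique of size 6), so at least 6 colors are needed.
6 colors suffice: color 1 → {n1, n2}; color 2 → {n4, n7}; color 3 → {n3}; color 4 → {n9}; color 5 → {n6, n8}; color 6 → {n5}. No two adjacent vertices share a color.

6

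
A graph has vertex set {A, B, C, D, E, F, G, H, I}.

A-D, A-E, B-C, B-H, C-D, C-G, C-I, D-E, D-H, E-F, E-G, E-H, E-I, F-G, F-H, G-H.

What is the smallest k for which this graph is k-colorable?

E, F, G, H form a clique, so at least 4 colors are needed.
4 colors suffice: color red → {C, E}; color blue → {A, H, I}; color green → {B, D, G}; color yellow → {F}. Each edge has distinct colors on its endpoints.

4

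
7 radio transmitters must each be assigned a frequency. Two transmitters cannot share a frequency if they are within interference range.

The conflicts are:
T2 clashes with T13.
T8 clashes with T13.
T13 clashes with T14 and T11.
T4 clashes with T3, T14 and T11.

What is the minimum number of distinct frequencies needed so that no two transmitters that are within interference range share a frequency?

T8 and T13 conflict, so at least 2 frequencies are needed.
2 frequencies suffice: frequency 1 → {T13, T4}; frequency 2 → {T2, T8, T3, T14, T11}. No two conflicting transmitters share a frequency.

2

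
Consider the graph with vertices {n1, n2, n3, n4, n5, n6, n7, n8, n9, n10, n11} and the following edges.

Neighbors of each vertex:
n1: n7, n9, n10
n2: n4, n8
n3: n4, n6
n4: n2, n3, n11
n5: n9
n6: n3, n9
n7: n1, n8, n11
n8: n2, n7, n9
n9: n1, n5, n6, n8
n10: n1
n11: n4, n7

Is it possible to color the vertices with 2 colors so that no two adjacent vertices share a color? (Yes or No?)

No

The cycle n2-n8-n7-n11-n4-n2 has odd length 5, so it cannot be 2-colored; at least 3 colors are needed.
So 2 colors are not enough.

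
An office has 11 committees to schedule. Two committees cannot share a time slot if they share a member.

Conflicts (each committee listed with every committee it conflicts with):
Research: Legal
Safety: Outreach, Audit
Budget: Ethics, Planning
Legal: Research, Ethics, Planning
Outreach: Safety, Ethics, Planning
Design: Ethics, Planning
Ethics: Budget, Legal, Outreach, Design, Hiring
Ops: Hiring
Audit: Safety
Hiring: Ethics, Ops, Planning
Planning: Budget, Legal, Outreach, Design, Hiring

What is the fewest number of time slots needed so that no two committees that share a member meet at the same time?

Safety and Audit conflict, so at least 2 time slots are needed.
2 time slots suffice: time slot 1 → {Research, Safety, Ethics, Ops, Planning}; time slot 2 → {Budget, Legal, Outreach, Design, Audit, Hiring}. Every pair that conflicts lands in different time slots.

2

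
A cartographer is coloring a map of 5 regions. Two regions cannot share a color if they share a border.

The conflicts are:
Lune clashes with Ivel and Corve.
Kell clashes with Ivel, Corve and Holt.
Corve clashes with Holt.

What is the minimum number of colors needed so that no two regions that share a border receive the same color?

Kell, Corve, Holt pairwise conflict, so at least 3 colors are needed.
3 colors suffice: Lune=2, Kell=2, Ivel=1, Corve=1, Holt=3. Every pair that conflicts lands in different colors.

3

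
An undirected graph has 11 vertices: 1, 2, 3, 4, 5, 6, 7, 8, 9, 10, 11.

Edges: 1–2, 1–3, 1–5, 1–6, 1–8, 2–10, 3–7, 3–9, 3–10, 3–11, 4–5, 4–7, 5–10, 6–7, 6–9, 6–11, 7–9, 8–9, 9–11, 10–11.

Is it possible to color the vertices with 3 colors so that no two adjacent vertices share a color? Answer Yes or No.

Yes

The chromatic number is 3. 3, 10, 11 form a triangle, so at least 3 colors are needed.
A valid assignment using 3 colors: 1=a, 2=b, 3=b, 4=a, 5=b, 6=b, 7=c, 8=b, 9=a, 10=a, 11=c.
That is already a proper 3-coloring.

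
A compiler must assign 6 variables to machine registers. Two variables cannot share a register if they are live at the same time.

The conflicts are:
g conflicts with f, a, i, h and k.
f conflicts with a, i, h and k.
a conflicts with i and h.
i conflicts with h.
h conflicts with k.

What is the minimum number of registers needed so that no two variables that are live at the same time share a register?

5

g, f, a, i, h all conflict with each other, so at least 5 registers are needed.
5 registers suffice: register 1 → {h}; register 2 → {g}; register 3 → {f}; register 4 → {a, k}; register 5 → {i}. Every pair that conflicts lands in different registers.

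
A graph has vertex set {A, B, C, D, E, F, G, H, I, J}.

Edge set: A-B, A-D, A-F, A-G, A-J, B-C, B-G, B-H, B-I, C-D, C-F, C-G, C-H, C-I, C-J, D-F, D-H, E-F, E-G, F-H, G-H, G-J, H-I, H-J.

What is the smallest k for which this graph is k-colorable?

C, D, F, H are mutually adjacent (a clique of size 4), so at least 4 colors are needed.
One proper 4-coloring: A=1, B=4, C=1, D=4, E=1, F=3, G=3, H=2, I=3, J=4. Every edge joins two different colors.

4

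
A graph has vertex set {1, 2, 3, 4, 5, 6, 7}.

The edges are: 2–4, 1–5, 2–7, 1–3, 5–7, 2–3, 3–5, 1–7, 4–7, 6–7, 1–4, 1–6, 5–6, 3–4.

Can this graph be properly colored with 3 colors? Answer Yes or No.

No

1, 5, 6, 7 are mutually adjacent (a clique of size 4), so at least 4 colors are needed.
So 3 colors are not enough.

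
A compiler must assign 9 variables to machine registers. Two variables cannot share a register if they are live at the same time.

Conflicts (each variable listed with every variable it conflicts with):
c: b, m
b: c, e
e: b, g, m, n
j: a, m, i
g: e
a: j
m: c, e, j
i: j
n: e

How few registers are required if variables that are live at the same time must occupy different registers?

2

c and b conflict, so at least 2 registers are needed.
2 registers suffice: c=1, b=2, e=1, j=1, g=2, a=2, m=2, i=2, n=2. Every pair that conflicts lands in different registers.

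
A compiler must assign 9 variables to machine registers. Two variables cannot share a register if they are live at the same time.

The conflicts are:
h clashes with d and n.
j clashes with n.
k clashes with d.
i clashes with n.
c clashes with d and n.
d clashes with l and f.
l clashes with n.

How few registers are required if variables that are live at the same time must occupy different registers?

2

h and n conflict, so at least 2 registers are needed.
2 registers suffice: h=2, j=2, k=2, i=2, c=2, d=1, l=2, f=2, n=1. No two conflicting variables share a register.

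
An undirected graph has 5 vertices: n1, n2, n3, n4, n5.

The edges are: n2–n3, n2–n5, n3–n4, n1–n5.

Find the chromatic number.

n3 and n4 are adjacent, so at least 2 colors are needed.
2 colors suffice: n1=B, n2=B, n3=R, n4=B, n5=R. Every edge joins two different colors.

2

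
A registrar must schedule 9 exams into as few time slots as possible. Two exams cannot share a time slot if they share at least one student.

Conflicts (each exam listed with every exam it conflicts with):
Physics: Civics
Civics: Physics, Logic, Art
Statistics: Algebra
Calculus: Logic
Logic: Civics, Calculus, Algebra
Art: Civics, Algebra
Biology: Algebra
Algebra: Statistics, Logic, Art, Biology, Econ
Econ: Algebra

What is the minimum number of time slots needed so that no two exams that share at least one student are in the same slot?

2

Civics and Art conflict, so at least 2 time slots are needed.
Using 2 time slots: Physics=2, Civics=1, Statistics=2, Calculus=1, Logic=2, Art=2, Biology=2, Algebra=1, Econ=2. Every pair that conflicts lands in different time slots.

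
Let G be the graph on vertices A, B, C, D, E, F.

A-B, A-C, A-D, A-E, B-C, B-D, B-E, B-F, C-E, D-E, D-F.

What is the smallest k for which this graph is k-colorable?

A, B, C, E are pairwise adjacent (a clique of size 4), so at least 4 colors are needed.
One proper 4-coloring: A=green, B=red, C=blue, D=blue, E=yellow, F=green. Every edge joins two different colors.

4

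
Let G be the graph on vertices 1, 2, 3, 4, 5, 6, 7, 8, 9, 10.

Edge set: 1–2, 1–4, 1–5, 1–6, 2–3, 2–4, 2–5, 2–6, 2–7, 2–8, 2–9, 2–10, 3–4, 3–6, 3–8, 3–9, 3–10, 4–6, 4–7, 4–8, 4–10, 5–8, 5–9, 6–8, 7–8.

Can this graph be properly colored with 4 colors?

No

2, 3, 4, 6, 8 are pairwise adjacent (a clique of size 5), so at least 5 colors are needed.
So 4 colors are not enough.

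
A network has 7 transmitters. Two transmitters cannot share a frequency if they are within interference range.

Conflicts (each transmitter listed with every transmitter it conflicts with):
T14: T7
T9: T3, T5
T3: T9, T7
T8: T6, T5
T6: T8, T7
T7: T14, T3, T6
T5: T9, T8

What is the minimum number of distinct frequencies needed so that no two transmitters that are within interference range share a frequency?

T9 and T3 conflict, so at least 2 frequencies are needed.
2 frequencies suffice: T14=2, T9=1, T3=2, T8=1, T6=2, T7=1, T5=2. No two conflicting transmitters share a frequency.

2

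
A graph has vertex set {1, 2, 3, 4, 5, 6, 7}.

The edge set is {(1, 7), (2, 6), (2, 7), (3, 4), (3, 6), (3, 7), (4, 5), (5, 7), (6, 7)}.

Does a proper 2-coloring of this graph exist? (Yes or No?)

No

2, 6, 7 are mutually adjacent, so at least 3 colors are needed.
So 2 colors are not enough.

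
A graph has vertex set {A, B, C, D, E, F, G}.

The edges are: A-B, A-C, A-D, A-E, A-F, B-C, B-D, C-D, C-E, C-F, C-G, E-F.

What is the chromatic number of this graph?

A, B, C, D are pairwise adjacent (a clique of size 4), so at least 4 colors are needed.
4 colors suffice: A=blue, B=yellow, C=red, D=green, E=yellow, F=green, G=blue. Each edge has distinct colors on its endpoints.

4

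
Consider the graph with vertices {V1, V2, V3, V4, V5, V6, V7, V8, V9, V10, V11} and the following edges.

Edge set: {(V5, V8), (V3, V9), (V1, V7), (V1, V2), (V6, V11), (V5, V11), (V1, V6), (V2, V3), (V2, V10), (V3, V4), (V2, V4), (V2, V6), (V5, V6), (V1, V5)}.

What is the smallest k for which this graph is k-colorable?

3

V1, V5, V6 form a triangle, so at least 3 colors are needed.
A valid assignment using 3 colors: V1=2, V2=1, V3=2, V4=3, V5=1, V6=3, V7=1, V8=2, V9=1, V10=2, V11=2. Every edge joins two different colors.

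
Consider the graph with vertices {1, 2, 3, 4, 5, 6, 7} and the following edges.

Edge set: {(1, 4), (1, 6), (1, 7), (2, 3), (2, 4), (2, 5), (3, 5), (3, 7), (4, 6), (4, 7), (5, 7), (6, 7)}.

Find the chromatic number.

1, 4, 6, 7 are mutually adjacent (a clique of size 4), so at least 4 colors are needed.
One proper 4-coloring: 1=yellow, 2=red, 3=blue, 4=blue, 5=green, 6=green, 7=red. Each edge has distinct colors on its endpoints.

4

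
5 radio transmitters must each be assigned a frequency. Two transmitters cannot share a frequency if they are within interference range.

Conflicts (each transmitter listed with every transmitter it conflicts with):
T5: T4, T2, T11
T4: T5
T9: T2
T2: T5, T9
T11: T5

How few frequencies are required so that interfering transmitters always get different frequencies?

2

T5 and T2 conflict, so at least 2 frequencies are needed.
A valid assignment using 2 frequencies: T5=1, T4=2, T9=1, T2=2, T11=2. Every pair that conflicts lands in different frequencies.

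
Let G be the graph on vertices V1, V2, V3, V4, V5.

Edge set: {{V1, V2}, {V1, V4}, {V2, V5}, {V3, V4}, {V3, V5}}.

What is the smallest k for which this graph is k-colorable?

The cycle V1-V2-V5-V3-V4-V1 has odd length 5, so it cannot be 2-colored; at least 3 colors are needed.
3 colors suffice: color 1 → {V1, V5}; color 2 → {V2, V4}; color 3 → {V3}. No two adjacent vertices share a color.

3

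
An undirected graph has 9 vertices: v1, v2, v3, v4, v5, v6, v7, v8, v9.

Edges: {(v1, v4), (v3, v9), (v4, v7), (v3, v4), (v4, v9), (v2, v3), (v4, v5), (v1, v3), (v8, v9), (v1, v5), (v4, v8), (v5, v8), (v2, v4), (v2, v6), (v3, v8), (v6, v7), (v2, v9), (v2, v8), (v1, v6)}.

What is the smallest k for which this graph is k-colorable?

5

v2, v3, v4, v8, v9 are pairwise adjacent (a clique of size 5), so at least 5 colors are needed.
5 colors suffice: color R → {v4, v6}; color B → {v3, v5, v7}; color G → {v1, v8}; color Y → {v2}; color P → {v9}. Each edge has distinct colors on its endpoints.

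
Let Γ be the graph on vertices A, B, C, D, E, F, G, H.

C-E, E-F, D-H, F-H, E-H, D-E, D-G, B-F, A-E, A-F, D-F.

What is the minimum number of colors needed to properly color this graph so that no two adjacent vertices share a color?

4

D, E, F, H form a clique, so at least 4 colors are needed.
4 colors suffice: color red → {B, E, G}; color blue → {C, F}; color green → {A, D}; color yellow → {H}. Every edge joins two different colors.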